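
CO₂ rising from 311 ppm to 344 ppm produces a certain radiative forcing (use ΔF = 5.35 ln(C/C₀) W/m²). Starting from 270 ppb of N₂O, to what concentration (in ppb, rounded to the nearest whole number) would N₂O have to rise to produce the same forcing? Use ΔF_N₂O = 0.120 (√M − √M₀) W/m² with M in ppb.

CO₂ forcing: 5.35 × ln(344/311) = 5.35 × 0.100849 = 0.53954 W/m².
Set 0.120(√M − √270) = 0.53954: √M = 0.53954/0.120 + √270 = 4.4962 + 16.4317 = 20.9279.
M = (20.9279)² = 437.98 ppb.

M ≈ 438 ppb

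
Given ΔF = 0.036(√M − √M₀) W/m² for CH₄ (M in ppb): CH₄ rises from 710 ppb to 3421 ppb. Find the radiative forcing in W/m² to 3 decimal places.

CH₄: 0.036 × (√3421 − √710) = 0.036 × (58.4893 − 26.6458) = 0.036 × 31.8435 = 1.1464 W/m².

ΔF = 1.146 W/m²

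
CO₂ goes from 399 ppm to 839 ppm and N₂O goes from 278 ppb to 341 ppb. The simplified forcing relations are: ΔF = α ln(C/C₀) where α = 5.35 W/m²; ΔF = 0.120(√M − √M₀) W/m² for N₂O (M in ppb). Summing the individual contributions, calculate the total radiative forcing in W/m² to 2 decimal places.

CO₂: 5.35 × ln(839/399) = 5.35 × ln(2.10276) = 5.35 × 0.74325 = 3.9764 W/m².
N₂O: 0.120 × (√341 − √278) = 0.120 × (18.4662 − 16.6733) = 0.120 × 1.7929 = 0.2151 W/m².
Total ΔF = 3.9764 + 0.2151 = 4.1915 W/m².

ΔF = 4.19 W/m²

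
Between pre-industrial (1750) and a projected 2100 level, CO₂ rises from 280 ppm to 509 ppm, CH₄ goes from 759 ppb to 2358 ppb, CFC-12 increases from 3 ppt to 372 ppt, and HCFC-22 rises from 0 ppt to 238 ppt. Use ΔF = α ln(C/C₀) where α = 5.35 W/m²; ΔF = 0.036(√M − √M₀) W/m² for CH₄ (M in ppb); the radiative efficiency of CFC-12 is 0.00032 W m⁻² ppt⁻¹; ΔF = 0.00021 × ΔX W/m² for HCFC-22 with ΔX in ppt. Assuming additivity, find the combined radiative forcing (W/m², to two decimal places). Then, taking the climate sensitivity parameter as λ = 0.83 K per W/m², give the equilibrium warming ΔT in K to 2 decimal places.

CO₂: 5.35 × ln(509/280) = 5.35 × ln(1.81786) = 5.35 × 0.59766 = 3.1975 W/m².
CH₄: 0.036 × (√2358 − √759) = 0.036 × (48.5592 − 27.5500) = 0.036 × 21.0092 = 0.7563 W/m².
CFC-12: ΔF = 0.00032 × (372 − 3) = 0.00032 × 369 = 0.1181 W/m².
HCFC-22: ΔF = 0.00021 × (238 − 0) = 0.00021 × 238 = 0.0500 W/m².
Total ΔF = 3.1975 + 0.7563 + 0.1181 + 0.0500 = 4.1219 W/m².
ΔT = λ ΔF = 0.83 × 4.12 = 3.4196 K.

ΔF = 4.12 W/m²; ΔT = 3.42 K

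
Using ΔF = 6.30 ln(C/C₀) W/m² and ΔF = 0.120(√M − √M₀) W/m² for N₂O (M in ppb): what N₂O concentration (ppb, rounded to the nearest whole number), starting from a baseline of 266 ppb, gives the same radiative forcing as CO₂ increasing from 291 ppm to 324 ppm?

M ≈ 482 ppb

CO₂ forcing: 6.30 × ln(324/291) = 6.30 × 0.107420 = 0.67675 W/m².
Set 0.120(√M − √266) = 0.67675: √M = 0.67675/0.120 + √266 = 5.6396 + 16.3095 = 21.9491.
M = (21.9491)² = 481.76 ppb.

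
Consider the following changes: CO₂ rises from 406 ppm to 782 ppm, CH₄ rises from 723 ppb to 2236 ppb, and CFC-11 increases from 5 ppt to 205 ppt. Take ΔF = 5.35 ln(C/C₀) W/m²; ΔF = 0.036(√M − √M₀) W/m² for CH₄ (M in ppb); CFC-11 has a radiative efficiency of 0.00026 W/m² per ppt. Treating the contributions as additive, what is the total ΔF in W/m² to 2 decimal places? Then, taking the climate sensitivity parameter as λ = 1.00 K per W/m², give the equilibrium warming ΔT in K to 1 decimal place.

ΔF = 4.29 W/m²; ΔT = 4.3 K

CO₂: 5.35 × ln(782/406) = 5.35 × ln(1.92611) = 5.35 × 0.65550 = 3.5069 W/m².
CH₄: 0.036 × (√2236 − √723) = 0.036 × (47.2864 − 26.8887) = 0.036 × 20.3977 = 0.7343 W/m².
CFC-11: ΔF = 0.00026 × (205 − 5) = 0.00026 × 200 = 0.0520 W/m².
Total ΔF = 3.5069 + 0.7343 + 0.0520 = 4.2932 W/m².
ΔT = λ ΔF = 1.00 × 4.29 = 4.2900 K.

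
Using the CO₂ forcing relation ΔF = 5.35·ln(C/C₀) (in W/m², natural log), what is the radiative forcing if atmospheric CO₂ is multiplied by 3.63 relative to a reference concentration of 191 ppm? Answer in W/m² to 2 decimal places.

ΔF = 5.35 × ln(3.63) = 5.35 × 1.28923 = 6.8974 W/m².

ΔF = 6.90 W/m²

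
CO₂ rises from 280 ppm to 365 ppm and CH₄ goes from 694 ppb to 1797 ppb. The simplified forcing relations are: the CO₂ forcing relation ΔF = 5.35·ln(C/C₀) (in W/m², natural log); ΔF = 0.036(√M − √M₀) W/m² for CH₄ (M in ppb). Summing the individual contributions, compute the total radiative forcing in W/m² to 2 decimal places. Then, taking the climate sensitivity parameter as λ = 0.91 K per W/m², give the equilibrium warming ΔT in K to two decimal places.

CO₂: 5.35 × ln(365/280) = 5.35 × ln(1.30357) = 5.35 × 0.26511 = 1.4183 W/m².
CH₄: 0.036 × (√1797 − √694) = 0.036 × (42.3910 − 26.3439) = 0.036 × 16.0471 = 0.5777 W/m².
Total ΔF = 1.4183 + 0.5777 = 1.9960 W/m².
ΔT = λ ΔF = 0.91 × 2.00 = 1.8200 K.

ΔF = 2.00 W/m²; ΔT = 1.82 K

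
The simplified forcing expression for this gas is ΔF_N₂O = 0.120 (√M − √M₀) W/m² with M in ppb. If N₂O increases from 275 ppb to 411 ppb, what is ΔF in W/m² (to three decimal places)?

N₂O: 0.120 × (√411 − √275) = 0.120 × (20.2731 − 16.5831) = 0.120 × 3.6900 = 0.4428 W/m².

ΔF = 0.443 W/m²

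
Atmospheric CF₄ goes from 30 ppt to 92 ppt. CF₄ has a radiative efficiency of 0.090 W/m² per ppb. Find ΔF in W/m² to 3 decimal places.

ΔF = 0.006 W/m²

CF₄: Δ = 92 − 30 = 62 ppt = 0.062 ppb; ΔF = 0.090 × 0.062 = 0.0056 W/m².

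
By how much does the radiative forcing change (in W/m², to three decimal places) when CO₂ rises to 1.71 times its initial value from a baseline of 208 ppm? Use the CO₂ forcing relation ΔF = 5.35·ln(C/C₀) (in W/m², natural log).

ΔF = 5.35 × ln(1.71) = 5.35 × 0.53649 = 2.8702 W/m².

ΔF = 2.870 W/m²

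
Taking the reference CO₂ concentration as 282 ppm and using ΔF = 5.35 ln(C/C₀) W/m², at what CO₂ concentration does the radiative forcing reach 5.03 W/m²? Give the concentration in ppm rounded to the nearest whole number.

C ≈ 722 ppm

Set 5.35 ln(C/282) = 5.03, so ln(C/282) = 5.03/5.35 = 0.94019.
Then C/282 = e^0.94019 = 2.56047, giving C = 282 × 2.56047 = 722.05 ppm.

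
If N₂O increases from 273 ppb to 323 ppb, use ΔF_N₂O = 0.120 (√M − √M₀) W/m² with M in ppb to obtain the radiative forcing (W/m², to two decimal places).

ΔF = 0.17 W/m²

N₂O: 0.120 × (√323 − √273) = 0.120 × (17.9722 − 16.5227) = 0.120 × 1.4495 = 0.1739 W/m².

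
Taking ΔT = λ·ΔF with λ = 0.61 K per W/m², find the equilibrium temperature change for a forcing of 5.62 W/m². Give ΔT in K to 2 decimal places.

ΔT = 3.43 K

ΔT = λ ΔF = 0.61 × 5.62 = 3.4282 K.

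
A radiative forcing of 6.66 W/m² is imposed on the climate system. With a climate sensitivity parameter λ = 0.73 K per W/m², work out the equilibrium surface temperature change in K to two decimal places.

ΔT = λ ΔF = 0.73 × 6.66 = 4.8618 K.

ΔT = 4.86 K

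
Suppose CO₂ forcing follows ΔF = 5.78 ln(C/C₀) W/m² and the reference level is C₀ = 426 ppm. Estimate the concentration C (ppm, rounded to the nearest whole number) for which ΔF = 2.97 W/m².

Set 5.78 ln(C/426) = 2.97, so ln(C/426) = 2.97/5.78 = 0.51384.
Then C/426 = e^0.51384 = 1.67170, giving C = 426 × 1.67170 = 712.14 ppm.

C ≈ 712 ppm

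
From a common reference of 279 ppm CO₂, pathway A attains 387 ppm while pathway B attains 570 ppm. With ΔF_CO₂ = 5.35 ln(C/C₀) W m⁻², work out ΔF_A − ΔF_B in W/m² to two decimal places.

ΔF_A = 5.35 ln(387/279) = 5.35 × 0.32721 = 1.7506 W/m².
ΔF_B = 5.35 ln(570/279) = 5.35 × 0.71442 = 3.8221 W/m².
Difference: 1.7506 − 3.8221 = -2.0715 W/m².

ΔF_A − ΔF_B = -2.07 W/m²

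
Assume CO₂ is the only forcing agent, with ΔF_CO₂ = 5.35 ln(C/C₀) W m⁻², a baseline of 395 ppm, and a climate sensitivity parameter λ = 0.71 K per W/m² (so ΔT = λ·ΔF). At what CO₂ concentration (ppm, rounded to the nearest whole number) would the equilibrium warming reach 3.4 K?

Required forcing: ΔF = ΔT/λ = 3.4/0.71 = 4.7887 W/m².
Then ln(C/395) = ΔF/5.35 = 4.7887/5.35 = 0.89508.
So C = 395 × e^0.89508 = 395 × 2.44753 = 966.77 ppm.

C ≈ 967 ppm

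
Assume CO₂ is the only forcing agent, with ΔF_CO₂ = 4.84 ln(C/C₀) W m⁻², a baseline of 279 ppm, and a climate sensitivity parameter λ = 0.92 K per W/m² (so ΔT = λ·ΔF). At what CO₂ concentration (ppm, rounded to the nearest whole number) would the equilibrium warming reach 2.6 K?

Required forcing: ΔF = ΔT/λ = 2.6/0.92 = 2.8261 W/m².
Then ln(C/279) = ΔF/4.84 = 2.8261/4.84 = 0.58390.
So C = 279 × e^0.58390 = 279 × 1.79302 = 500.25 ppm.

C ≈ 500 ppm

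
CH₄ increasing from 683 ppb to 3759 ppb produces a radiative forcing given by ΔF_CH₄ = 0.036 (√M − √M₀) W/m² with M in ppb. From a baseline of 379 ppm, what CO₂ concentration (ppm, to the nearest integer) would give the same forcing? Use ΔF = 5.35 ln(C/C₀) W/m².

CH₄ forcing: 0.036 × (√3759 − √683) = 0.036 × (61.3107 − 26.1343) = 0.036 × 35.1764 = 1.26635 W/m².
Set 5.35 ln(C/379) = 1.26635: ln(C/379) = 1.26635/5.35 = 0.23670, so C = 379 × e^0.23670 = 379 × 1.26706 = 480.22 ppm.

C ≈ 480 ppm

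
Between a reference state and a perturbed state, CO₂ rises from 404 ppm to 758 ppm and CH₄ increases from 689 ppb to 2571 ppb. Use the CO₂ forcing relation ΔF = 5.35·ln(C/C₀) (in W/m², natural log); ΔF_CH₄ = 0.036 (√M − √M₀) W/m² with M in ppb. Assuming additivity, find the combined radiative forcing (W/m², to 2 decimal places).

CO₂: 5.35 × ln(758/404) = 5.35 × ln(1.87624) = 5.35 × 0.62927 = 3.3666 W/m².
CH₄: 0.036 × (√2571 − √689) = 0.036 × (50.7050 − 26.2488) = 0.036 × 24.4562 = 0.8804 W/m².
Total ΔF = 3.3666 + 0.8804 = 4.2470 W/m².

ΔF = 4.25 W/m²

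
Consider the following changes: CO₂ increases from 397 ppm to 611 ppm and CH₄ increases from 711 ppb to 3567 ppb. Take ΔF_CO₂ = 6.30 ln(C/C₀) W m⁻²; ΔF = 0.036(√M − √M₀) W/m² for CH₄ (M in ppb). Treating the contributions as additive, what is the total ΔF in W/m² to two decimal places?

ΔF = 3.91 W/m²

CO₂: 6.30 × ln(611/397) = 6.30 × ln(1.53904) = 6.30 × 0.43116 = 2.7163 W/m².
CH₄: 0.036 × (√3567 − √711) = 0.036 × (59.7244 − 26.6646) = 0.036 × 33.0598 = 1.1902 W/m².
Total ΔF = 2.7163 + 1.1902 = 3.9065 W/m².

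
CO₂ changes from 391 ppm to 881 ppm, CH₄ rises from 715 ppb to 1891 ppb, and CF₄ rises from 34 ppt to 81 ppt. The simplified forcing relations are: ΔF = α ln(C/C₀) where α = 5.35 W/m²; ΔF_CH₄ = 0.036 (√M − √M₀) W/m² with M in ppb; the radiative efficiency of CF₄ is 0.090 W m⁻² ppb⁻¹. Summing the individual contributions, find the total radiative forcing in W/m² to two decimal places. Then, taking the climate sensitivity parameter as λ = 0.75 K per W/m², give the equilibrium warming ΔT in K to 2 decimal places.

ΔF = 4.95 W/m²; ΔT = 3.71 K

CO₂: 5.35 × ln(881/391) = 5.35 × ln(2.25320) = 5.35 × 0.81235 = 4.3461 W/m².
CH₄: 0.036 × (√1891 − √715) = 0.036 × (43.4856 − 26.7395) = 0.036 × 16.7461 = 0.6029 W/m².
CF₄: Δ = 81 − 34 = 47 ppt = 0.047 ppb; ΔF = 0.090 × 0.047 = 0.0042 W/m².
Total ΔF = 4.3461 + 0.6029 + 0.0042 = 4.9532 W/m².
ΔT = λ ΔF = 0.75 × 4.95 = 3.7125 K.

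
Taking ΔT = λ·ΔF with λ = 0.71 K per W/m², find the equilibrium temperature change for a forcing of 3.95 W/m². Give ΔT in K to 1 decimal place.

ΔT = λ ΔF = 0.71 × 3.95 = 2.8045 K.

ΔT = 2.8 K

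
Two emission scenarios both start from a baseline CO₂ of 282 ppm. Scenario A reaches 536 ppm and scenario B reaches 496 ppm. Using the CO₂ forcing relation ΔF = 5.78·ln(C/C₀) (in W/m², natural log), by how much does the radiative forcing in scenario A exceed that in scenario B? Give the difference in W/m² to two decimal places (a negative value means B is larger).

ΔF_A = 5.78 ln(536/282) = 5.78 × 0.64223 = 3.7121 W/m².
ΔF_B = 5.78 ln(496/282) = 5.78 × 0.56467 = 3.2638 W/m².
Difference: 3.7121 − 3.2638 = 0.4483 W/m².
(Equivalently, ΔF_A − ΔF_B = 5.78 ln(536/496) = 5.78 × 0.07756 = 0.4483 W/m².)

ΔF_A − ΔF_B = 0.45 W/m²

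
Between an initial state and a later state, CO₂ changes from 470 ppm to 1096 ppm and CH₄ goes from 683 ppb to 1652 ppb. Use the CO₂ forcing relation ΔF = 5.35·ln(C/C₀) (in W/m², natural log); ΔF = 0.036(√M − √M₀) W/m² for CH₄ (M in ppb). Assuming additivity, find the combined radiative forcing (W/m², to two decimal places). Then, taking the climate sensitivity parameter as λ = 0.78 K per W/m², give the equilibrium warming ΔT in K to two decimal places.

ΔF = 5.05 W/m²; ΔT = 3.94 K

CO₂: 5.35 × ln(1096/470) = 5.35 × ln(2.33191) = 5.35 × 0.84669 = 4.5298 W/m².
CH₄: 0.036 × (√1652 − √683) = 0.036 × (40.6448 − 26.1343) = 0.036 × 14.5105 = 0.5224 W/m².
Total ΔF = 4.5298 + 0.5224 = 5.0522 W/m².
ΔT = λ ΔF = 0.78 × 5.05 = 3.9390 K.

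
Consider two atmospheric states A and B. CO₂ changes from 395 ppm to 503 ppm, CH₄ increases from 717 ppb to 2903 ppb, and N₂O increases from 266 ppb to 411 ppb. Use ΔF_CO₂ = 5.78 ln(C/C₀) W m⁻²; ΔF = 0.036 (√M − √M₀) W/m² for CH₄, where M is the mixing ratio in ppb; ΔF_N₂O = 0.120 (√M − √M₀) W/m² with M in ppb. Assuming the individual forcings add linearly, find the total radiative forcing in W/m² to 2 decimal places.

ΔF = 2.85 W/m²

CO₂: 5.78 × ln(503/395) = 5.78 × ln(1.27342) = 5.78 × 0.24171 = 1.3971 W/m².
CH₄: 0.036 × (√2903 − √717) = 0.036 × (53.8795 − 26.7769) = 0.036 × 27.1026 = 0.9757 W/m².
N₂O: 0.120 × (√411 − √266) = 0.120 × (20.2731 − 16.3095) = 0.120 × 3.9636 = 0.4756 W/m².
Total ΔF = 1.3971 + 0.9757 + 0.4756 = 2.8484 W/m².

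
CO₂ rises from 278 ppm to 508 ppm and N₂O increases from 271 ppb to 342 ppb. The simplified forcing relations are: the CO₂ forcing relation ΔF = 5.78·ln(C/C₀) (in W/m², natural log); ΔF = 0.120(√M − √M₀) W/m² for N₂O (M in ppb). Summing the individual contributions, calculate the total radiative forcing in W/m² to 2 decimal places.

CO₂: 5.78 × ln(508/278) = 5.78 × ln(1.82734) = 5.78 × 0.60286 = 3.4845 W/m².
N₂O: 0.120 × (√342 − √271) = 0.120 × (18.4932 − 16.4621) = 0.120 × 2.0311 = 0.2437 W/m².
Total ΔF = 3.4845 + 0.2437 = 3.7282 W/m².

ΔF = 3.73 W/m²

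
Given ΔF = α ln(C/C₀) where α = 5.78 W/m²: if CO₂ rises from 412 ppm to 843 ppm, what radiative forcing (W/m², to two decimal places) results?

ΔF = 4.14 W/m²

CO₂: 5.78 × ln(843/412) = 5.78 × ln(2.04612) = 5.78 × 0.71595 = 4.1382 W/m².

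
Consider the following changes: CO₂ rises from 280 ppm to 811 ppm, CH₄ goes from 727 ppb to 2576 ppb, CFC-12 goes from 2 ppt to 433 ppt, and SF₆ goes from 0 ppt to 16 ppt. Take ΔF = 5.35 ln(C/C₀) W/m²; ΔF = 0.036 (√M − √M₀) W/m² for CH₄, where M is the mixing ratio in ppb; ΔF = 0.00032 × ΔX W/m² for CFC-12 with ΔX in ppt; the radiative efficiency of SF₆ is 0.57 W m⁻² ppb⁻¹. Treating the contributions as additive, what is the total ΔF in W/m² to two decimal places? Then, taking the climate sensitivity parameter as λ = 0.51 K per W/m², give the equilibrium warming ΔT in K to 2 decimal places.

ΔF = 6.69 W/m²; ΔT = 3.41 K

CO₂: 5.35 × ln(811/280) = 5.35 × ln(2.89643) = 5.35 × 1.06348 = 5.6896 W/m².
CH₄: 0.036 × (√2576 − √727) = 0.036 × (50.7543 − 26.9629) = 0.036 × 23.7914 = 0.8565 W/m².
CFC-12: ΔF = 0.00032 × (433 − 2) = 0.00032 × 431 = 0.1379 W/m².
SF₆: Δ = 16 − 0 = 16 ppt = 0.016 ppb; ΔF = 0.57 × 0.016 = 0.0091 W/m².
Total ΔF = 5.6896 + 0.8565 + 0.1379 + 0.0091 = 6.6931 W/m².
ΔT = λ ΔF = 0.51 × 6.69 = 3.4119 K.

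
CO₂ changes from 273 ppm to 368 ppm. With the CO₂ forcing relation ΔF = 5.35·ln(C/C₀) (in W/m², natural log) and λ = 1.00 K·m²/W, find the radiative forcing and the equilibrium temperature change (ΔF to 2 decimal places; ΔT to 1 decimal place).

ΔF = 1.60 W/m²; ΔT = 1.6 K

CO₂: 5.35 × ln(368/273) = 5.35 × ln(1.34799) = 5.35 × 0.29861 = 1.5976 W/m².
ΔT = λ ΔF = 1.00 × 1.60 = 1.6000 K.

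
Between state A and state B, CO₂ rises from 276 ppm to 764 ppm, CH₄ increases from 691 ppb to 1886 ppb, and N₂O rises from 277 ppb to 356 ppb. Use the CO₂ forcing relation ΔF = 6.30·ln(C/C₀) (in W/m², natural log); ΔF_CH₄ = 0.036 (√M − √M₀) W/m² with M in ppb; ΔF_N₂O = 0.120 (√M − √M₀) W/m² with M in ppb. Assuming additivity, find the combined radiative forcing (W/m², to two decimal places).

ΔF = 7.30 W/m²

CO₂: 6.30 × ln(764/276) = 6.30 × ln(2.76812) = 6.30 × 1.01817 = 6.4145 W/m².
CH₄: 0.036 × (√1886 − √691) = 0.036 × (43.4281 − 26.2869) = 0.036 × 17.1412 = 0.6171 W/m².
N₂O: 0.120 × (√356 − √277) = 0.120 × (18.8680 − 16.6433) = 0.120 × 2.2247 = 0.2670 W/m².
Total ΔF = 6.4145 + 0.6171 + 0.2670 = 7.2986 W/m².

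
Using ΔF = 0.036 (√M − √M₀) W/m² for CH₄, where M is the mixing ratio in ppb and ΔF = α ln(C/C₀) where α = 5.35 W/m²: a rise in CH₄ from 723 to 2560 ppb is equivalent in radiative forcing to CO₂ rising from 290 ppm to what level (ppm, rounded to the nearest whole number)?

C ≈ 340 ppm

CH₄ forcing: 0.036 × (√2560 − √723) = 0.036 × (50.5964 − 26.8887) = 0.036 × 23.7077 = 0.85348 W/m².
Set 5.35 ln(C/290) = 0.85348: ln(C/290) = 0.85348/5.35 = 0.15953, so C = 290 × e^0.15953 = 290 × 1.17296 = 340.16 ppm.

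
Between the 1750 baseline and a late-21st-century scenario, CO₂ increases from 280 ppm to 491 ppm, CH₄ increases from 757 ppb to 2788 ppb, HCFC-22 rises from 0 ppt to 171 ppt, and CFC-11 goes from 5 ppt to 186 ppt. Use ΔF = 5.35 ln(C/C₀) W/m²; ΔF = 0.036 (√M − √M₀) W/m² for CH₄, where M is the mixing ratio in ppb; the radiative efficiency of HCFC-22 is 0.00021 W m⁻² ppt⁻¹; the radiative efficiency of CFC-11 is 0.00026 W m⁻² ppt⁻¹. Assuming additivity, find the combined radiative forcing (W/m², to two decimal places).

CO₂: 5.35 × ln(491/280) = 5.35 × ln(1.75357) = 5.35 × 0.56165 = 3.0048 W/m².
CH₄: 0.036 × (√2788 − √757) = 0.036 × (52.8015 − 27.5136) = 0.036 × 25.2879 = 0.9104 W/m².
HCFC-22: ΔF = 0.00021 × (171 − 0) = 0.00021 × 171 = 0.0359 W/m².
CFC-11: ΔF = 0.00026 × (186 − 5) = 0.00026 × 181 = 0.0471 W/m².
Total ΔF = 3.0048 + 0.9104 + 0.0359 + 0.0471 = 3.9982 W/m².

ΔF = 4.00 W/m²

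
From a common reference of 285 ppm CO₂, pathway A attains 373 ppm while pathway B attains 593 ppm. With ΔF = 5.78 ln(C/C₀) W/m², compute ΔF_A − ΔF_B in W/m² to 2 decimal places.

ΔF_A − ΔF_B = -2.68 W/m²

ΔF_A = 5.78 ln(373/285) = 5.78 × 0.26909 = 1.5553 W/m².
ΔF_B = 5.78 ln(593/285) = 5.78 × 0.73271 = 4.2351 W/m².
Difference: 1.5553 − 4.2351 = -2.6798 W/m².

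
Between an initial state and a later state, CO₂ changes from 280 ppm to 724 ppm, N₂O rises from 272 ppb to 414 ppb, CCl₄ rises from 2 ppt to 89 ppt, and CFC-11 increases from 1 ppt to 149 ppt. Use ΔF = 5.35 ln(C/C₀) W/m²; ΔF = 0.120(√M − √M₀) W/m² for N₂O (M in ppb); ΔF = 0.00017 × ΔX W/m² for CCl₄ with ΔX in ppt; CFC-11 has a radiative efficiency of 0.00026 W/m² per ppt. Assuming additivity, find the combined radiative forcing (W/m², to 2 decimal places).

CO₂: 5.35 × ln(724/280) = 5.35 × ln(2.58571) = 5.35 × 0.95000 = 5.0825 W/m².
N₂O: 0.120 × (√414 − √272) = 0.120 × (20.3470 − 16.4924) = 0.120 × 3.8546 = 0.4626 W/m².
CCl₄: ΔF = 0.00017 × (89 − 2) = 0.00017 × 87 = 0.0148 W/m².
CFC-11: ΔF = 0.00026 × (149 − 1) = 0.00026 × 148 = 0.0385 W/m².
Total ΔF = 5.0825 + 0.4626 + 0.0148 + 0.0385 = 5.5984 W/m².

ΔF = 5.60 W/m²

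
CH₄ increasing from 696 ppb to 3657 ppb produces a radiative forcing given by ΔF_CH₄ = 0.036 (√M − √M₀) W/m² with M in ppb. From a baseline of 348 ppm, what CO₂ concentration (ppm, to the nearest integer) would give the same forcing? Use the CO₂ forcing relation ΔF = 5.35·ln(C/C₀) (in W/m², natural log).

C ≈ 438 ppm

CH₄ forcing: 0.036 × (√3657 − √696) = 0.036 × (60.4731 − 26.3818) = 0.036 × 34.0913 = 1.22729 W/m².
Set 5.35 ln(C/348) = 1.22729: ln(C/348) = 1.22729/5.35 = 0.22940, so C = 348 × e^0.22940 = 348 × 1.25785 = 437.73 ppm.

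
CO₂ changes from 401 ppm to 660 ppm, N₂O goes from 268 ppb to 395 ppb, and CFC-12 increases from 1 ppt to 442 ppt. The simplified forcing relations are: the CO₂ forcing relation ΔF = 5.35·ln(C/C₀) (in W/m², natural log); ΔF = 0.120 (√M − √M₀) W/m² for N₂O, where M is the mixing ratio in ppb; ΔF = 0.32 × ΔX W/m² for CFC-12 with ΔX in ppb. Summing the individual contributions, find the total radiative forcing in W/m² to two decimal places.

ΔF = 3.23 W/m²

CO₂: 5.35 × ln(660/401) = 5.35 × ln(1.64589) = 5.35 × 0.49828 = 2.6658 W/m².
N₂O: 0.120 × (√395 − √268) = 0.120 × (19.8746 − 16.3707) = 0.120 × 3.5039 = 0.4205 W/m².
CFC-12: Δ = 442 − 1 = 441 ppt = 0.441 ppb; ΔF = 0.32 × 0.441 = 0.1411 W/m².
Total ΔF = 2.6658 + 0.4205 + 0.1411 = 3.2274 W/m².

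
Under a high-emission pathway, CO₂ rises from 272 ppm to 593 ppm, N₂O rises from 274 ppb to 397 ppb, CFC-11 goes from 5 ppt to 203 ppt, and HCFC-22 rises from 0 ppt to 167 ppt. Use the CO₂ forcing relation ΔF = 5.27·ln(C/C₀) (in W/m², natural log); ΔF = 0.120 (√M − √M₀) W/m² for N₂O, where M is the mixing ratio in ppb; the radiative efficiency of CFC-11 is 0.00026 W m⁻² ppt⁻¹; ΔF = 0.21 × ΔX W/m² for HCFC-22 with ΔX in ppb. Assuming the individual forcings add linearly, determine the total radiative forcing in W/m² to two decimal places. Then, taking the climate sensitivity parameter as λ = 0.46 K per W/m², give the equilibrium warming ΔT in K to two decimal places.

ΔF = 4.60 W/m²; ΔT = 2.12 K

CO₂: 5.27 × ln(593/272) = 5.27 × ln(2.18015) = 5.27 × 0.77939 = 4.1074 W/m².
N₂O: 0.120 × (√397 − √274) = 0.120 × (19.9249 − 16.5529) = 0.120 × 3.3720 = 0.4046 W/m².
CFC-11: ΔF = 0.00026 × (203 − 5) = 0.00026 × 198 = 0.0515 W/m².
HCFC-22: Δ = 167 − 0 = 167 ppt = 0.167 ppb; ΔF = 0.21 × 0.167 = 0.0351 W/m².
Total ΔF = 4.1074 + 0.4046 + 0.0515 + 0.0351 = 4.5986 W/m².
ΔT = λ ΔF = 0.46 × 4.60 = 2.1160 K.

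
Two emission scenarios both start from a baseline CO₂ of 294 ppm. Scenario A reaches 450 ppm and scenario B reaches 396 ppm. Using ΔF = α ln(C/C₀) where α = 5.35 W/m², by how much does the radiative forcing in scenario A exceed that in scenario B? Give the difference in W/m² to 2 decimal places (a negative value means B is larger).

ΔF_A − ΔF_B = 0.68 W/m²

ΔF_A = 5.35 ln(450/294) = 5.35 × 0.42567 = 2.2773 W/m².
ΔF_B = 5.35 ln(396/294) = 5.35 × 0.29783 = 1.5934 W/m².
Difference: 2.2773 − 1.5934 = 0.6839 W/m².
(Equivalently, ΔF_A − ΔF_B = 5.35 ln(450/396) = 5.35 × 0.12783 = 0.6839 W/m².)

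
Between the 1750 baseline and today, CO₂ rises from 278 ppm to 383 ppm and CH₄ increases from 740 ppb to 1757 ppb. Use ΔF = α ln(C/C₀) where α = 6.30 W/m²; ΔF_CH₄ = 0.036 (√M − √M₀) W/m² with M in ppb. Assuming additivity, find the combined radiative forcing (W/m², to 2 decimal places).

ΔF = 2.55 W/m²

CO₂: 6.30 × ln(383/278) = 6.30 × ln(1.37770) = 6.30 × 0.32042 = 2.0186 W/m².
CH₄: 0.036 × (√1757 − √740) = 0.036 × (41.9166 − 27.2029) = 0.036 × 14.7137 = 0.5297 W/m².
Total ΔF = 2.0186 + 0.5297 = 2.5483 W/m².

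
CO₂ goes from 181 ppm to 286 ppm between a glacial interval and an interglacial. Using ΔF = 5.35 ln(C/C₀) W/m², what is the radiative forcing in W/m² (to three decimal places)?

CO₂ absorption bands are partially saturated, so forcing scales with the logarithm of the concentration ratio.
CO₂: 5.35 × ln(286/181) = 5.35 × ln(1.58011) = 5.35 × 0.45749 = 2.4476 W/m².

ΔF = 2.448 W/m²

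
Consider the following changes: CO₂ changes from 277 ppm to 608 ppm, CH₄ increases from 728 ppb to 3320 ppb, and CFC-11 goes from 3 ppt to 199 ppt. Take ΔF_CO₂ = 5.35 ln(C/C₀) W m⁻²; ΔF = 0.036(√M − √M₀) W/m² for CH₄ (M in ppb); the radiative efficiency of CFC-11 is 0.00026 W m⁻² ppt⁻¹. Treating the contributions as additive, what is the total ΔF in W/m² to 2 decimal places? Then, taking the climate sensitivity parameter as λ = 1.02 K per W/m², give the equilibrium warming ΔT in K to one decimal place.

CO₂: 5.35 × ln(608/277) = 5.35 × ln(2.19495) = 5.35 × 0.78616 = 4.2060 W/m².
CH₄: 0.036 × (√3320 − √728) = 0.036 × (57.6194 − 26.9815) = 0.036 × 30.6379 = 1.1030 W/m².
CFC-11: ΔF = 0.00026 × (199 − 3) = 0.00026 × 196 = 0.0510 W/m².
Total ΔF = 4.2060 + 1.1030 + 0.0510 = 5.3600 W/m².
ΔT = λ ΔF = 1.02 × 5.36 = 5.4672 K.

ΔF = 5.36 W/m²; ΔT = 5.5 K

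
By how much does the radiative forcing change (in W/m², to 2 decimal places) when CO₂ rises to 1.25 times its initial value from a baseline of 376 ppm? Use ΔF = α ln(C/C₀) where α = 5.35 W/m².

ΔF = 1.19 W/m²

Because the forcing depends only on the ratio C/C₀, the initial concentration does not enter.
ΔF = 5.35 × ln(1.25) = 5.35 × 0.22314 = 1.1938 W/m².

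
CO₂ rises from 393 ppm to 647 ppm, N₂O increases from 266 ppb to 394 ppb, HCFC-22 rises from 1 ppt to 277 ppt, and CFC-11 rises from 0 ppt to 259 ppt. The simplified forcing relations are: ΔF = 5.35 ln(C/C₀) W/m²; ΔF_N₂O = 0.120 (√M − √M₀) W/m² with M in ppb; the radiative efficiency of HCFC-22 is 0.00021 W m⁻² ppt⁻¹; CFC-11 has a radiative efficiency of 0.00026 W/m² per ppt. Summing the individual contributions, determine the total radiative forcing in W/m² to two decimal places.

CO₂: 5.35 × ln(647/393) = 5.35 × ln(1.64631) = 5.35 × 0.49854 = 2.6672 W/m².
N₂O: 0.120 × (√394 − √266) = 0.120 × (19.8494 − 16.3095) = 0.120 × 3.5399 = 0.4248 W/m².
HCFC-22: ΔF = 0.00021 × (277 − 1) = 0.00021 × 276 = 0.0580 W/m².
CFC-11: ΔF = 0.00026 × (259 − 0) = 0.00026 × 259 = 0.0673 W/m².
Total ΔF = 2.6672 + 0.4248 + 0.0580 + 0.0673 = 3.2173 W/m².

ΔF = 3.22 W/m²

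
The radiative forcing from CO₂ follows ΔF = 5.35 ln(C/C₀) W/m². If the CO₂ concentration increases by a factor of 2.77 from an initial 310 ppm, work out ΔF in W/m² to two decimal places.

ΔF = 5.35 × ln(2.77) = 5.35 × 1.01885 = 5.4508 W/m².

ΔF = 5.45 W/m²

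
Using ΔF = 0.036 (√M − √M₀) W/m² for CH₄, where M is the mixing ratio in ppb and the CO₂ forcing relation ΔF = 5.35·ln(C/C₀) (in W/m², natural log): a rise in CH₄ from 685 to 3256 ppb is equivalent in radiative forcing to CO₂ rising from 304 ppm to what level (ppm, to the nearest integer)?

CH₄ forcing: 0.036 × (√3256 − √685) = 0.036 × (57.0614 − 26.1725) = 0.036 × 30.8889 = 1.11200 W/m².
Set 5.35 ln(C/304) = 1.11200: ln(C/304) = 1.11200/5.35 = 0.20785, so C = 304 × e^0.20785 = 304 × 1.23103 = 374.23 ppm.

C ≈ 374 ppm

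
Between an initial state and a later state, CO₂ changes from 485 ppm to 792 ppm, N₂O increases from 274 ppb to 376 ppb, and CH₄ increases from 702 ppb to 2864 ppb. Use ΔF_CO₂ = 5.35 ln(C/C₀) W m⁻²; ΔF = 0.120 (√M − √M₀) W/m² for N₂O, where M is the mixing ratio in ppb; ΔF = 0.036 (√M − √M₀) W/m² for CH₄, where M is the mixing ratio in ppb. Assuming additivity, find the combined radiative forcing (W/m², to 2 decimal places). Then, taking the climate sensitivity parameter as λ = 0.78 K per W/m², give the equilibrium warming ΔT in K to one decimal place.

ΔF = 3.94 W/m²; ΔT = 3.1 K

CO₂: 5.35 × ln(792/485) = 5.35 × ln(1.63299) = 5.35 × 0.49041 = 2.6237 W/m².
N₂O: 0.120 × (√376 − √274) = 0.120 × (19.3907 − 16.5529) = 0.120 × 2.8378 = 0.3405 W/m².
CH₄: 0.036 × (√2864 − √702) = 0.036 × (53.5164 − 26.4953) = 0.036 × 27.0211 = 0.9728 W/m².
Total ΔF = 2.6237 + 0.3405 + 0.9728 = 3.9370 W/m².
ΔT = λ ΔF = 0.78 × 3.94 = 3.0732 K.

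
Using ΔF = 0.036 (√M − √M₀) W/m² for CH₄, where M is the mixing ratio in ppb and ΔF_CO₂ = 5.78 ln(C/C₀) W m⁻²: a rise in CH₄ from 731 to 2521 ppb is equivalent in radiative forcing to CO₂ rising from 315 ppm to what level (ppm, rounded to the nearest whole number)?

C ≈ 364 ppm

CH₄ forcing: 0.036 × (√2521 − √731) = 0.036 × (50.2096 − 27.0370) = 0.036 × 23.1726 = 0.83421 W/m².
Set 5.78 ln(C/315) = 0.83421: ln(C/315) = 0.83421/5.78 = 0.14433, so C = 315 × e^0.14433 = 315 × 1.15527 = 363.91 ppm.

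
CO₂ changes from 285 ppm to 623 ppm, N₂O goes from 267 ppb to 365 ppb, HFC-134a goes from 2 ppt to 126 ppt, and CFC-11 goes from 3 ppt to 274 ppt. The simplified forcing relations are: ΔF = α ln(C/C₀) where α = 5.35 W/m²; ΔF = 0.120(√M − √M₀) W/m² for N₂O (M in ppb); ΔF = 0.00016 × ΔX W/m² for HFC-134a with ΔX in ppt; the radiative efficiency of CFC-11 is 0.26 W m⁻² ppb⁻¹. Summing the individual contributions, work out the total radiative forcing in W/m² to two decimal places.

ΔF = 4.61 W/m²

CO₂: 5.35 × ln(623/285) = 5.35 × ln(2.18596) = 5.35 × 0.78206 = 4.1840 W/m².
N₂O: 0.120 × (√365 − √267) = 0.120 × (19.1050 − 16.3401) = 0.120 × 2.7649 = 0.3318 W/m².
HFC-134a: ΔF = 0.00016 × (126 − 2) = 0.00016 × 124 = 0.0198 W/m².
CFC-11: Δ = 274 − 3 = 271 ppt = 0.271 ppb; ΔF = 0.26 × 0.271 = 0.0705 W/m².
Total ΔF = 4.1840 + 0.3318 + 0.0198 + 0.0705 = 4.6061 W/m².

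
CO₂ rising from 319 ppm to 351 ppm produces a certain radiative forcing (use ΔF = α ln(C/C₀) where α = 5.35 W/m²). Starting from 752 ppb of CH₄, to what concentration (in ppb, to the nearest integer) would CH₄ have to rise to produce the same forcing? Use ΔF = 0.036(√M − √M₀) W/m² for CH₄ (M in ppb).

M ≈ 1733 ppb

CO₂ forcing: 5.35 × ln(351/319) = 5.35 × 0.095595 = 0.51143 W/m².
Set 0.036(√M − √752) = 0.51143: √M = 0.51143/0.036 + √752 = 14.2064 + 27.4226 = 41.6290.
M = (41.6290)² = 1732.97 ppb.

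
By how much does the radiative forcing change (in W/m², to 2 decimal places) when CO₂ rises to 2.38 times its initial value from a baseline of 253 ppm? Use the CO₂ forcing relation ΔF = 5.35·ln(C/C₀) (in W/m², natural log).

ΔF = 5.35 × ln(2.38) = 5.35 × 0.86710 = 4.6390 W/m².

ΔF = 4.64 W/m²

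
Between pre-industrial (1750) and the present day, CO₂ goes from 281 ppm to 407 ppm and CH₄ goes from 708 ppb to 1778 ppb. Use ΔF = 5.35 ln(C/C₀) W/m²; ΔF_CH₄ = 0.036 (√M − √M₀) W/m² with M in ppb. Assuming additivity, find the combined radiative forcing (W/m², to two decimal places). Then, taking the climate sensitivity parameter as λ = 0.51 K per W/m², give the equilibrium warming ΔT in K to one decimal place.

CO₂: 5.35 × ln(407/281) = 5.35 × ln(1.44840) = 5.35 × 0.37046 = 1.9820 W/m².
CH₄: 0.036 × (√1778 − √708) = 0.036 × (42.1663 − 26.6083) = 0.036 × 15.5580 = 0.5601 W/m².
Total ΔF = 1.9820 + 0.5601 = 2.5421 W/m².
ΔT = λ ΔF = 0.51 × 2.54 = 1.2954 K.

ΔF = 2.54 W/m²; ΔT = 1.3 K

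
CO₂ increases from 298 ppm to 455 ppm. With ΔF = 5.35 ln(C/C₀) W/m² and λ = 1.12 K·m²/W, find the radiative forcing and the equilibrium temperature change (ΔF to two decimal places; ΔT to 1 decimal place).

CO₂: 5.35 × ln(455/298) = 5.35 × ln(1.52685) = 5.35 × 0.42321 = 2.2642 W/m².
ΔT = λ ΔF = 1.12 × 2.26 = 2.5312 K.

ΔF = 2.26 W/m²; ΔT = 2.5 K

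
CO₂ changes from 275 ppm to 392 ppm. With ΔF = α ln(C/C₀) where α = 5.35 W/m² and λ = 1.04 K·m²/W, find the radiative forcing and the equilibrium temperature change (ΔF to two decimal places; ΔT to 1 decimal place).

CO₂: 5.35 × ln(392/275) = 5.35 × ln(1.42545) = 5.35 × 0.35449 = 1.8965 W/m².
ΔT = λ ΔF = 1.04 × 1.90 = 1.9760 K.

ΔF = 1.90 W/m²; ΔT = 2.0 K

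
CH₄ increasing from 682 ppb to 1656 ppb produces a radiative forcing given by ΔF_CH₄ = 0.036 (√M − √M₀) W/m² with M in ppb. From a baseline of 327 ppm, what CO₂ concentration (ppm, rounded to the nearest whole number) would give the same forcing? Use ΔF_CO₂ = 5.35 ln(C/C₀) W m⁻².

CH₄ forcing: 0.036 × (√1656 − √682) = 0.036 × (40.6940 − 26.1151) = 0.036 × 14.5789 = 0.52484 W/m².
Set 5.35 ln(C/327) = 0.52484: ln(C/327) = 0.52484/5.35 = 0.09810, so C = 327 × e^0.09810 = 327 × 1.10307 = 360.70 ppm.

C ≈ 361 ppm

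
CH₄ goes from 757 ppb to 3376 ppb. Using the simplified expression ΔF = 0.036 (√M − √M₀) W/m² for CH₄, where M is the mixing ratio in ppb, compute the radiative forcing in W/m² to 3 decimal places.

ΔF = 1.101 W/m²

CH₄: 0.036 × (√3376 − √757) = 0.036 × (58.1034 − 27.5136) = 0.036 × 30.5898 = 1.1012 W/m².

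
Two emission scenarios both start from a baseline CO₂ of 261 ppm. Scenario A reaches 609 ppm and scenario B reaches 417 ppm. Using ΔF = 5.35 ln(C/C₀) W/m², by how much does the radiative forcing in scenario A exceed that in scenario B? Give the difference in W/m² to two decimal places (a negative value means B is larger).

ΔF_A − ΔF_B = 2.03 W/m²

ΔF_A = 5.35 ln(609/261) = 5.35 × 0.84730 = 4.5331 W/m².
ΔF_B = 5.35 ln(417/261) = 5.35 × 0.46857 = 2.5068 W/m².
Difference: 4.5331 − 2.5068 = 2.0263 W/m².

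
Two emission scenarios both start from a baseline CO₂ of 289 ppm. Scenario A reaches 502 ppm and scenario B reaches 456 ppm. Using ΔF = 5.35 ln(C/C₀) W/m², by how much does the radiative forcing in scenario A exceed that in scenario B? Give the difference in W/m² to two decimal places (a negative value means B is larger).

ΔF_A = 5.35 ln(502/289) = 5.35 × 0.55217 = 2.9541 W/m².
ΔF_B = 5.35 ln(456/289) = 5.35 × 0.45607 = 2.4400 W/m².
Difference: 2.9541 − 2.4400 = 0.5141 W/m².

ΔF_A − ΔF_B = 0.51 W/m²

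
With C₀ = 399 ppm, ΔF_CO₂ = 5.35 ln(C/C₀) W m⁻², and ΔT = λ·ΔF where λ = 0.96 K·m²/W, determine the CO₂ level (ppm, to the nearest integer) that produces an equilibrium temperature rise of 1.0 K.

Required forcing: ΔF = ΔT/λ = 1.0/0.96 = 1.0417 W/m².
Then ln(C/399) = ΔF/5.35 = 1.0417/5.35 = 0.19471.
So C = 399 × e^0.19471 = 399 × 1.21496 = 484.77 ppm.

C ≈ 485 ppm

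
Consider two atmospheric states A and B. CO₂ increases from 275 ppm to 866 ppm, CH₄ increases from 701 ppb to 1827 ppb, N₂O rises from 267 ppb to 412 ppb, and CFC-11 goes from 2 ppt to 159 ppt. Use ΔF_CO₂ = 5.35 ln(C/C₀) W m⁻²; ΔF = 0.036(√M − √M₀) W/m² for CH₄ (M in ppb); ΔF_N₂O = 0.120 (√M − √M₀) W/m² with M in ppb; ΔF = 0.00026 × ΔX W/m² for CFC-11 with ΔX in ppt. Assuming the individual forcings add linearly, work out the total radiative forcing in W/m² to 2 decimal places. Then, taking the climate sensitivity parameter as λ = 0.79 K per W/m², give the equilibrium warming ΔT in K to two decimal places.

CO₂: 5.35 × ln(866/275) = 5.35 × ln(3.14909) = 5.35 × 1.14711 = 6.1370 W/m².
CH₄: 0.036 × (√1827 − √701) = 0.036 × (42.7434 − 26.4764) = 0.036 × 16.2670 = 0.5856 W/m².
N₂O: 0.120 × (√412 − √267) = 0.120 × (20.2978 − 16.3401) = 0.120 × 3.9577 = 0.4749 W/m².
CFC-11: ΔF = 0.00026 × (159 − 2) = 0.00026 × 157 = 0.0408 W/m².
Total ΔF = 6.1370 + 0.5856 + 0.4749 + 0.0408 = 7.2383 W/m².
ΔT = λ ΔF = 0.79 × 7.24 = 5.7196 K.

ΔF = 7.24 W/m²; ΔT = 5.72 K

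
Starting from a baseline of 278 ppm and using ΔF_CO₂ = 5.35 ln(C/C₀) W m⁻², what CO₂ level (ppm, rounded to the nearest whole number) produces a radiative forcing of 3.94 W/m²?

C ≈ 581 ppm

Set 5.35 ln(C/278) = 3.94, so ln(C/278) = 3.94/5.35 = 0.73645.
Then C/278 = e^0.73645 = 2.08851, giving C = 278 × 2.08851 = 580.61 ppm.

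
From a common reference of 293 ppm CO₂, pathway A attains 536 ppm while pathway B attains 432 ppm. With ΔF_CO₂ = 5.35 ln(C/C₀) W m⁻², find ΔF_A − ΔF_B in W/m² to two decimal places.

ΔF_A − ΔF_B = 1.15 W/m²

ΔF_A = 5.35 ln(536/293) = 5.35 × 0.60396 = 3.2312 W/m².
ΔF_B = 5.35 ln(432/293) = 5.35 × 0.38825 = 2.0771 W/m².
Difference: 3.2312 − 2.0771 = 1.1541 W/m².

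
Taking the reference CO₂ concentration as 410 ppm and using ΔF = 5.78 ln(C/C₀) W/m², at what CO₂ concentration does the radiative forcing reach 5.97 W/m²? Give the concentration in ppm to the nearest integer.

Set 5.78 ln(C/410) = 5.97, so ln(C/410) = 5.97/5.78 = 1.03287.
Then C/410 = e^1.03287 = 2.80912, giving C = 410 × 2.80912 = 1151.74 ppm.

C ≈ 1152 ppm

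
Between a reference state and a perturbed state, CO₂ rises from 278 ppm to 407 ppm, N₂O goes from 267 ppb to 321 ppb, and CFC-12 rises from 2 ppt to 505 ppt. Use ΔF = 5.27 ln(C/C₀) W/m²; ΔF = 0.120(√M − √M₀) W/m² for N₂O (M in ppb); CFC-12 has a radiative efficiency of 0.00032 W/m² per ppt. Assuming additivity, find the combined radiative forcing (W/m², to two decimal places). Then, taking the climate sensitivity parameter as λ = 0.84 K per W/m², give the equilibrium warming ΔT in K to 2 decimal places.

ΔF = 2.36 W/m²; ΔT = 1.98 K

CO₂: 5.27 × ln(407/278) = 5.27 × ln(1.46403) = 5.27 × 0.38119 = 2.0089 W/m².
N₂O: 0.120 × (√321 − √267) = 0.120 × (17.9165 − 16.3401) = 0.120 × 1.5764 = 0.1892 W/m².
CFC-12: ΔF = 0.00032 × (505 − 2) = 0.00032 × 503 = 0.1610 W/m².
Total ΔF = 2.0089 + 0.1892 + 0.1610 = 2.3591 W/m².
ΔT = λ ΔF = 0.84 × 2.36 = 1.9824 K.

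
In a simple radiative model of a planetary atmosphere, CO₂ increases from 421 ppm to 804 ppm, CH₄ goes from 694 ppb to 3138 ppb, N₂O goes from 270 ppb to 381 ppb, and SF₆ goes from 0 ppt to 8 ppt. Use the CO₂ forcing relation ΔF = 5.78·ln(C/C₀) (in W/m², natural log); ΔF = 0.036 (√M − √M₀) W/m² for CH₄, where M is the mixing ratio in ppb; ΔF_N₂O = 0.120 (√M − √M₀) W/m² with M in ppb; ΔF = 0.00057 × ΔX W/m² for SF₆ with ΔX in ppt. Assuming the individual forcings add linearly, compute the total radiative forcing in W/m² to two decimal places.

CO₂: 5.78 × ln(804/421) = 5.78 × ln(1.90974) = 5.78 × 0.64697 = 3.7395 W/m².
CH₄: 0.036 × (√3138 − √694) = 0.036 × (56.0179 − 26.3439) = 0.036 × 29.6740 = 1.0683 W/m².
N₂O: 0.120 × (√381 − √270) = 0.120 × (19.5192 − 16.4317) = 0.120 × 3.0875 = 0.3705 W/m².
SF₆: ΔF = 0.00057 × (8 − 0) = 0.00057 × 8 = 0.0046 W/m².
Total ΔF = 3.7395 + 1.0683 + 0.3705 + 0.0046 = 5.1829 W/m².

ΔF = 5.18 W/m²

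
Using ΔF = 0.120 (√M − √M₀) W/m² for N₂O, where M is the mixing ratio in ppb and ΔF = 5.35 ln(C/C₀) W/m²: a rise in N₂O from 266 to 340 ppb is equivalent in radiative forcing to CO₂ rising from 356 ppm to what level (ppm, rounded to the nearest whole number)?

N₂O forcing: 0.120 × (√340 − √266) = 0.120 × (18.4391 − 16.3095) = 0.120 × 2.1296 = 0.25555 W/m².
Set 5.35 ln(C/356) = 0.25555: ln(C/356) = 0.25555/5.35 = 0.04777, so C = 356 × e^0.04777 = 356 × 1.04893 = 373.42 ppm.

C ≈ 373 ppm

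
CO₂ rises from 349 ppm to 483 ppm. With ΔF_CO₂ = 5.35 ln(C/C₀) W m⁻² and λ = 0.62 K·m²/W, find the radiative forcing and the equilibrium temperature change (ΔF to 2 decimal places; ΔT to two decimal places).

CO₂: 5.35 × ln(483/349) = 5.35 × ln(1.38395) = 5.35 × 0.32494 = 1.7384 W/m².
ΔT = λ ΔF = 0.62 × 1.74 = 1.0788 K.

ΔF = 1.74 W/m²; ΔT = 1.08 K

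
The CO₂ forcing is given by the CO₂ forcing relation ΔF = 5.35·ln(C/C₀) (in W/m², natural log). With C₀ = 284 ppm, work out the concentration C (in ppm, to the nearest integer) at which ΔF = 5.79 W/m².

Set 5.35 ln(C/284) = 5.79, so ln(C/284) = 5.79/5.35 = 1.08224.
Then C/284 = e^1.08224 = 2.95128, giving C = 284 × 2.95128 = 838.16 ppm.

C ≈ 838 ppm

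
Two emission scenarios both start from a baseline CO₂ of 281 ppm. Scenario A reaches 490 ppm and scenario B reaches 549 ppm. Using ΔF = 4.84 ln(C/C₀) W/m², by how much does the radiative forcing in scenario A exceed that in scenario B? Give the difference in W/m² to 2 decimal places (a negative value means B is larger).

ΔF_A = 4.84 ln(490/281) = 4.84 × 0.55605 = 2.6913 W/m².
ΔF_B = 4.84 ln(549/281) = 4.84 × 0.66974 = 3.2415 W/m².
Difference: 2.6913 − 3.2415 = -0.5502 W/m².

ΔF_A − ΔF_B = -0.55 W/m²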